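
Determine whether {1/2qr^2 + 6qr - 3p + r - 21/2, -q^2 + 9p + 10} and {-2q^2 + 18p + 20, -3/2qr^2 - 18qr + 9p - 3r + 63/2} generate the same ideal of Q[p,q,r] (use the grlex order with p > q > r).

Two ideals are equal iff their reduced Gröbner bases coincide (the reduced basis is unique for a fixed ordering).
Buchberger on the first generating set:
f_1 = 1/2qr^2 + 6qr - 3p + r - 21/2, LT = qr^2.
f_2 = -q^2 + 9p + 10, LT = q^2.

S(f_1,f_2): lcm = q^2r^2. S = 9pr^2 + 12q^2r - 6pq + 2qr + 10r^2 - 21q.
  reduce S modulo (f_1, f_2):
  remainder 9pr^2 - 6pq + 108pr + 2qr + 10r^2 - 21q + 120r ≠ 0; add g_3 = 9pr^2 - 6pq + 108pr + 2qr + 10r^2 - 21q + 120r to the basis.

The other S-polynomials (S(f_1,g_3), S(f_2,g_3)) all reduce to 0 modulo the current basis, so we have a Gröbner basis.
Inter-reduce: drop elements whose leading term is divisible by another's, tail-reduce, and make monic.
Reduced Gröbner basis: {pr^2 - 2/3pq + 12pr + 2/9qr + 10/9r^2 - 7/3q + 40/3r, qr^2 + 12qr - 6p + 2r - 21, q^2 - 9p - 10}.

Buchberger on the second generating set:
h_1 = -2q^2 + 18p + 20, LT = q^2.
h_2 = -3/2qr^2 - 18qr + 9p - 3r + 63/2, LT = qr^2.

S(h_1,h_2): lcm = q^2r^2. S = -9pr^2 - 12q^2r + 6pq - 2qr - 10r^2 + 21q.
  reduce S modulo (h_1, h_2):
  remainder -9pr^2 + 6pq - 108pr - 2qr - 10r^2 + 21q - 120r ≠ 0; add k_3 = -9pr^2 + 6pq - 108pr - 2qr - 10r^2 + 21q - 120r to the basis.

The other S-polynomials (S(h_1,k_3), S(h_2,k_3)) all reduce to 0 modulo the current basis, so we have a Gröbner basis.
Inter-reduce: drop elements whose leading term is divisible by another's, tail-reduce, and make monic.
Reduced Gröbner basis: {pr^2 - 2/3pq + 12pr + 2/9qr + 10/9r^2 - 7/3q + 40/3r, qr^2 + 12qr - 6p + 2r - 21, q^2 - 9p - 10}.

The two bases agree; hence the ideals are identical.
The choice of monomial ordering does not affect the verdict — as long as both bases are computed under the same ordering, their equality decides ideal equality.

Yes, the ideals are equal.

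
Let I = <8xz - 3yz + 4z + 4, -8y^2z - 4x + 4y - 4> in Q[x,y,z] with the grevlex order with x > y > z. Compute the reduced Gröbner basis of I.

f_1 = 8xz - 3yz + 4z + 4, LT = xz.
f_2 = -8y^2z - 4x + 4y - 4, LT = y^2z.

S(f_1,f_2): lcm = xy^2z. S = -3/8y^3z + 1/2y^2z - 1/2x^2 + 1/2xy + 1/2y^2 - 1/2x.
  reduce S modulo (f_1, f_2):
  remainder -1/2x^2 + 11/16xy + 5/16y^2 - 3/4x + 7/16y - 1/4 ≠ 0; add g_3 = -1/2x^2 + 11/16xy + 5/16y^2 - 3/4x + 7/16y - 1/4 to the basis.

The other S-polynomials (S(f_1,g_3), S(f_2,g_3)) all reduce to 0 modulo the current basis, so we have a Gröbner basis.

G = {y^2z + 1/2x - 1/2y + 1/2, x^2 - 11/8xy - 5/8y^2 + 3/2x - 7/8y + 1/2, xz - 3/8yz + 1/2z + 1/2}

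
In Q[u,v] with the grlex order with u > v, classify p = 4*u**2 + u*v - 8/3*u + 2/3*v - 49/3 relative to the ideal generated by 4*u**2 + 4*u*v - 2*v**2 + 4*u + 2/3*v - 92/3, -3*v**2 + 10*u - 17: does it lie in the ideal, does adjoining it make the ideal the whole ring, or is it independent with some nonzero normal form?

Adjoining 4*u**2 + u*v - 8/3*u + 2/3*v - 49/3 makes the ideal the whole ring: the system is inconsistent.

First compute the reduced Gröbner basis of I by Buchberger's algorithm.
f_1 = 4*u**2 + 4*u*v - 2*v**2 + 4*u + 2/3*v - 92/3, LT = u**2.
f_2 = -3*v**2 + 10*u - 17, LT = v**2.

The S-polynomials (S(f_1,f_2)) all reduce to 0 modulo the current basis, so we have a Gröbner basis.
Inter-reduce: drop elements whose leading term is divisible by another's, tail-reduce, and make monic.
Reduced Gröbner basis: {u**2 + u*v - 2/3*u + 1/6*v - 29/6, v**2 - 10/3*u + 17/3}.
Label its elements g_1 = u**2 + u*v - 2/3*u + 1/6*v - 29/6, g_2 = v**2 - 10/3*u + 17/3.

Reduce p = 4*u**2 + u*v - 8/3*u + 2/3*v - 49/3 modulo G:
  leading term u**2: subtract (4)·g_1 from 4*u**2 + u*v - 8/3*u + 2/3*v - 49/3 → -3*u*v + 3
  leading term u*v: no divisor's leading term divides it; move -3*u*v to the remainder.
  leading term 1: no divisor's leading term divides it; move 3 to the remainder.
  normal form = -3*u*v + 3.
The normal form is nonzero, so p ∉ I. Since p minus its normal form lies in I, I + (p) = I + (r) where r = -3*u*v + 3; decide whether this ideal is the whole ring.
Run Buchberger on G together with r (pairs among the g_i already reduce to 0 since G is a Gröbner basis):
g_1 = u**2 + u*v - 2/3*u + 1/6*v - 29/6, LT = u**2.
g_2 = v**2 - 10/3*u + 17/3, LT = v**2.
r = -3*u*v + 3, LT = u*v.

S(g_1,r): lcm = u**2*v. S = u*v**2 - 2/3*u*v + 1/6*v**2 + u - 29/6*v.
  leading term u*v**2: subtract (u)·g_2 from u*v**2 - 2/3*u*v + 1/6*v**2 + u - 29/6*v → 10/3*u**2 - 2/3*u*v + 1/6*v**2 - 14/3*u - 29/6*v
  leading term u**2: subtract (10/3)·g_1 from 10/3*u**2 - 2/3*u*v + 1/6*v**2 - 14/3*u - 29/6*v → -4*u*v + 1/6*v**2 - 22/9*u - 97/18*v + 145/9
  leading term u*v: subtract (4/3)·r from -4*u*v + 1/6*v**2 - 22/9*u - 97/18*v + 145/9 → 1/6*v**2 - 22/9*u - 97/18*v + 109/9
  leading term v**2: subtract (1/6)·g_2 from 1/6*v**2 - 22/9*u - 97/18*v + 109/9 → -17/9*u - 97/18*v + 67/6
  leading term u: no divisor's leading term divides it; move -17/9*u to the remainder.
  leading term v: no divisor's leading term divides it; move -97/18*v to the remainder.
  leading term 1: no divisor's leading term divides it; move 67/6 to the remainder.
  remainder -17/9*u - 97/18*v + 67/6 ≠ 0; add m_4 = -17/9*u - 97/18*v + 67/6 to the basis.

S(g_2,r): lcm = u*v**2. S = -10/3*u**2 + 17/3*u + v.
  leading term u**2: subtract (-10/3)·g_1 from -10/3*u**2 + 17/3*u + v → 10/3*u*v + 31/9*u + 14/9*v - 145/9
  leading term u*v: subtract (-10/9)·r from 10/3*u*v + 31/9*u + 14/9*v - 145/9 → 31/9*u + 14/9*v - 115/9
  leading term u: subtract (-31/17)·m_4 from 31/9*u + 14/9*v - 115/9 → -2531/306*v + 2321/306
  leading term v: no divisor's leading term divides it; move -2531/306*v to the remainder.
  leading term 1: no divisor's leading term divides it; move 2321/306 to the remainder.
  remainder -2531/306*v + 2321/306 ≠ 0; add m_5 = -2531/306*v + 2321/306 to the basis.

S(g_1,m_4): lcm = u**2. S = -63/34*u*v + 535/102*u + 1/6*v - 29/6.
  leading term u*v: subtract (21/34)·r from -63/34*u*v + 535/102*u + 1/6*v - 29/6 → 535/102*u + 1/6*v - 341/51
  leading term u: subtract (-1605/578)·m_4 from 535/102*u + 1/6*v - 341/51 → -51317/3468*v + 84347/3468
  leading term v: subtract (153951/86054)·m_5 from -51317/3468*v + 84347/3468 → 462625/43027
  leading term 1: no divisor's leading term divides it; move 462625/43027 to the remainder.
  remainder 462625/43027 ≠ 0; add m_6 = 462625/43027 to the basis.

The other S-polynomials (S(g_1,g_2), S(g_2,m_4), S(r,m_4), S(g_1,m_5), S(g_2,m_5), S(r,m_5), S(m_4,m_5), S(g_1,m_6), S(g_2,m_6), S(r,m_6), S(m_4,m_6), S(m_5,m_6)) all reduce to 0 modulo the current basis, so we have a Gröbner basis.
Inter-reduce: drop elements whose leading term is divisible by another's, tail-reduce, and make monic.
Reduced Gröbner basis: {1}.
The reduced Gröbner basis of I + (p) is {1}: the ideal is the whole ring, so the enlarged system has no common solution — adjoining p is inconsistent.

Ideal membership is decidable via reduction modulo a Gröbner basis.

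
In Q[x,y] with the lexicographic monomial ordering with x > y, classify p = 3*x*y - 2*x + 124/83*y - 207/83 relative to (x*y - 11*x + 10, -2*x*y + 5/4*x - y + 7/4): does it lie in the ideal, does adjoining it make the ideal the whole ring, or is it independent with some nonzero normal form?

3*x*y - 2*x + 124/83*y - 207/83 lies in I (it reduces to 0).

First compute the reduced Gröbner basis of I by Buchberger's algorithm.
f_1 = x*y - 11*x + 10, LT = x*y.
f_2 = -2*x*y + 5/4*x - y + 7/4, LT = x*y.

S(f_1,f_2): lcm = x*y. S = -83/8*x - 1/2*y + 87/8.
  leading term x: no divisor's leading term divides it; move -83/8*x to the remainder.
  leading term y: no divisor's leading term divides it; move -1/2*y to the remainder.
  leading term 1: no divisor's leading term divides it; move 87/8 to the remainder.
  remainder -83/8*x - 1/2*y + 87/8 ≠ 0; add h_3 = -83/8*x - 1/2*y + 87/8 to the basis.

S(f_1,h_3): lcm = x*y. S = -11*x - 4/83*y**2 + 87/83*y + 10.
  leading term x: subtract (88/83)·h_3 from -11*x - 4/83*y**2 + 87/83*y + 10 → -4/83*y**2 + 131/83*y - 127/83
  leading term y**2: no divisor's leading term divides it; move -4/83*y**2 to the remainder.
  leading term y: no divisor's leading term divides it; move 131/83*y to the remainder.
  leading term 1: no divisor's leading term divides it; move -127/83 to the remainder.
  remainder -4/83*y**2 + 131/83*y - 127/83 ≠ 0; add h_4 = -4/83*y**2 + 131/83*y - 127/83 to the basis.

The other S-polynomials (S(f_2,h_3), S(f_1,h_4), S(f_2,h_4), S(h_3,h_4)) all reduce to 0 modulo the current basis, so we have a Gröbner basis.
Inter-reduce: drop elements whose leading term is divisible by another's, tail-reduce, and make monic.
Reduced Gröbner basis: {x + 4/83*y - 87/83, y**2 - 131/4*y + 127/4}.
Label its elements g_1 = x + 4/83*y - 87/83, g_2 = y**2 - 131/4*y + 127/4.

Reduce p = 3*x*y - 2*x + 124/83*y - 207/83 modulo G:
  leading term x*y: subtract (3*y)·g_1 from 3*x*y - 2*x + 124/83*y - 207/83 → -2*x - 12/83*y**2 + 385/83*y - 207/83
  leading term x: subtract (-2)·g_1 from -2*x - 12/83*y**2 + 385/83*y - 207/83 → -12/83*y**2 + 393/83*y - 381/83
  leading term y**2: subtract (-12/83)·g_2 from -12/83*y**2 + 393/83*y - 381/83 → 0
  normal form = 0.
Since the normal form is 0, p ∈ I.

The remainder on division by a Gröbner basis is unique — it is the normal form.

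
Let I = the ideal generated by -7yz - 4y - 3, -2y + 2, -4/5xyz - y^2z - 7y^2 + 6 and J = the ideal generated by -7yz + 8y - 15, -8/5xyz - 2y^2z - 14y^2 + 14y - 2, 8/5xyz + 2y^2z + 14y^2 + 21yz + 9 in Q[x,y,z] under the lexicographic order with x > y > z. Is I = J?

Two ideals are equal iff their reduced Gröbner bases coincide (the reduced basis is unique for a fixed ordering).
Buchberger on the first generating set:
f_1 = -7yz - 4y - 3, LT = yz.
f_2 = -2y + 2, LT = y.
f_3 = -4/5xyz - y^2z - 7y^2 + 6, LT = xyz.

S(f_1,f_2): lcm = yz. S = 4/7y + z + 3/7.
  leading term y: subtract (-2/7)·f_2 from 4/7y + z + 3/7 → z + 1
  leading term z: no divisor's leading term divides it; move z to the remainder.
  leading term 1: no divisor's leading term divides it; move 1 to the remainder.
  remainder z + 1 ≠ 0; add g_4 = z + 1 to the basis.

S(f_1,f_3): lcm = xyz. S = 4/7xy + 3/7x - 5/4y^2z - 35/4y^2 + 15/2.
  leading term xy: subtract (-2/7x)·f_2 from 4/7xy + 3/7x - 5/4y^2z - 35/4y^2 + 15/2 → x - 5/4y^2z - 35/4y^2 + 15/2
  leading term x: no divisor's leading term divides it; move x to the remainder.
  leading term y^2z: subtract (5/28y)·f_1 from -5/4y^2z - 35/4y^2 + 15/2 → -225/28y^2 + 15/28y + 15/2
  leading term y^2: subtract (225/56y)·f_2 from -225/28y^2 + 15/28y + 15/2 → -15/2y + 15/2
  leading term y: subtract (15/4)·f_2 from -15/2y + 15/2 → 0
  remainder x ≠ 0; add g_5 = x to the basis.

The other S-polynomials (S(f_2,f_3), S(f_1,g_4), S(f_2,g_4), S(f_3,g_4), S(f_1,g_5), S(f_2,g_5), S(f_3,g_5), S(g_4,g_5)) all reduce to 0 modulo the current basis, so we have a Gröbner basis.
Inter-reduce: drop elements whose leading term is divisible by another's, tail-reduce, and make monic.
Reduced Gröbner basis: {x, y - 1, z + 1}.

Buchberger on the second generating set:
h_1 = -7yz + 8y - 15, LT = yz.
h_2 = -8/5xyz - 2y^2z - 14y^2 + 14y - 2, LT = xyz.
h_3 = 8/5xyz + 2y^2z + 14y^2 + 21yz + 9, LT = xyz.

S(h_1,h_2): lcm = xyz. S = -8/7xy + 15/7x - 5/4y^2z - 35/4y^2 + 35/4y - 5/4.
  leading term xy: no divisor's leading term divides it; move -8/7xy to the remainder.
  leading term x: no divisor's leading term divides it; move 15/7x to the remainder.
  leading term y^2z: subtract (5/28y)·h_1 from -5/4y^2z - 35/4y^2 + 35/4y - 5/4 → -285/28y^2 + 80/7y - 5/4
  leading term y^2: no divisor's leading term divides it; move -285/28y^2 to the remainder.
  leading term y: no divisor's leading term divides it; move 80/7y to the remainder.
  leading term 1: no divisor's leading term divides it; move -5/4 to the remainder.
  remainder -8/7xy + 15/7x - 285/28y^2 + 80/7y - 5/4 ≠ 0; add k_4 = -8/7xy + 15/7x - 285/28y^2 + 80/7y - 5/4 to the basis.

S(h_1,h_3): lcm = xyz. S = -8/7xy + 15/7x - 5/4y^2z - 35/4y^2 - 105/8yz - 45/8.
  leading term xy: subtract (1)·k_4 from -8/7xy + 15/7x - 5/4y^2z - 35/4y^2 - 105/8yz - 45/8 → -5/4y^2z + 10/7y^2 - 105/8yz - 80/7y - 35/8
  leading term y^2z: subtract (5/28y)·h_1 from -5/4y^2z + 10/7y^2 - 105/8yz - 80/7y - 35/8 → -105/8yz - 35/4y - 35/8
  leading term yz: subtract (15/8)·h_1 from -105/8yz - 35/4y - 35/8 → -95/4y + 95/4
  leading term y: no divisor's leading term divides it; move -95/4y to the remainder.
  leading term 1: no divisor's leading term divides it; move 95/4 to the remainder.
  remainder -95/4y + 95/4 ≠ 0; add k_5 = -95/4y + 95/4 to the basis.

S(h_1,k_4): lcm = xyz. S = -8/7xy + 15/8xz + 15/7x - 285/32y^2z + 10yz - 35/32z.
  leading term xy: subtract (1)·k_4 from -8/7xy + 15/8xz + 15/7x - 285/32y^2z + 10yz - 35/32z → 15/8xz - 285/32y^2z + 285/28y^2 + 10yz - 80/7y - 35/32z + 5/4
  leading term xz: no divisor's leading term divides it; move 15/8xz to the remainder.
  leading term y^2z: subtract (285/224y)·h_1 from -285/32y^2z + 285/28y^2 + 10yz - 80/7y - 35/32z + 5/4 → 10yz + 245/32y - 35/32z + 5/4
  leading term yz: subtract (-10/7)·h_1 from 10yz + 245/32y - 35/32z + 5/4 → 4275/224y - 35/32z - 565/28
  leading term y: subtract (-45/56)·k_5 from 4275/224y - 35/32z - 565/28 → -35/32z - 35/32
  leading term z: no divisor's leading term divides it; move -35/32z to the remainder.
  leading term 1: no divisor's leading term divides it; move -35/32 to the remainder.
  remainder 15/8xz - 35/32z - 35/32 ≠ 0; add k_6 = 15/8xz - 35/32z - 35/32 to the basis.

S(h_1,k_5): lcm = yz. S = -8/7y + z + 15/7.
  leading term y: subtract (32/665)·k_5 from -8/7y + z + 15/7 → z + 1
  leading term z: no divisor's leading term divides it; move z to the remainder.
  leading term 1: no divisor's leading term divides it; move 1 to the remainder.
  remainder z + 1 ≠ 0; add k_7 = z + 1 to the basis.

S(k_4,k_5): lcm = xy. S = -7/8x + 285/32y^2 - 10y + 35/32.
  leading term x: no divisor's leading term divides it; move -7/8x to the remainder.
  leading term y^2: subtract (-3/8y)·k_5 from 285/32y^2 - 10y + 35/32 → -35/32y + 35/32
  leading term y: subtract (7/152)·k_5 from -35/32y + 35/32 → 0
  remainder -7/8x ≠ 0; add k_8 = -7/8x to the basis.

The other S-polynomials (S(h_2,h_3), S(h_2,k_4), S(h_3,k_4), S(h_2,k_5), S(h_3,k_5), S(h_1,k_6), S(h_2,k_6), S(h_3,k_6), S(k_4,k_6), S(k_5,k_6), S(h_1,k_7), S(h_2,k_7), S(h_3,k_7), S(k_4,k_7), S(k_5,k_7), S(k_6,k_7), S(h_1,k_8), S(h_2,k_8), S(h_3,k_8), S(k_4,k_8), S(k_5,k_8), S(k_6,k_8), S(k_7,k_8)) all reduce to 0 modulo the current basis, so we have a Gröbner basis.
Inter-reduce: drop elements whose leading term is divisible by another's, tail-reduce, and make monic.
Reduced Gröbner basis: {x, y - 1, z + 1}.

Same reduced basis, so the two generating sets span the same ideal.

Yes, the ideals are equal.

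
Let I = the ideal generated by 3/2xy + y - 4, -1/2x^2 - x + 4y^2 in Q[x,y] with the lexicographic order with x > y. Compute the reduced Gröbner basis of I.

G = {x - 3y^3 - 1/3y + 4/3, y^4 + 1/9y^2 - 2/9y - 8/9}

f_1 = 3/2xy + y - 4, LT = xy.
f_2 = -1/2x^2 - x + 4y^2, LT = x^2.

S(f_1,f_2): lcm = x^2y. S = -4/3xy - 8/3x + 8y^3.
  leading term xy: subtract (-8/9)·f_1 from -4/3xy - 8/3x + 8y^3 → -8/3x + 8y^3 + 8/9y - 32/9
  leading term x: no divisor's leading term divides it; move -8/3x to the remainder.
  leading term y^3: no divisor's leading term divides it; move 8y^3 to the remainder.
  leading term y: no divisor's leading term divides it; move 8/9y to the remainder.
  leading term 1: no divisor's leading term divides it; move -32/9 to the remainder.
  remainder -8/3x + 8y^3 + 8/9y - 32/9 ≠ 0; add g_3 = -8/3x + 8y^3 + 8/9y - 32/9 to the basis.

S(f_1,g_3): lcm = xy. S = 3y^4 + 1/3y^2 - 2/3y - 8/3.
  leading term y^4: no divisor's leading term divides it; move 3y^4 to the remainder.
  leading term y^2: no divisor's leading term divides it; move 1/3y^2 to the remainder.
  leading term y: no divisor's leading term divides it; move -2/3y to the remainder.
  leading term 1: no divisor's leading term divides it; move -8/3 to the remainder.
  remainder 3y^4 + 1/3y^2 - 2/3y - 8/3 ≠ 0; add g_4 = 3y^4 + 1/3y^2 - 2/3y - 8/3 to the basis.

The other S-polynomials (S(f_2,g_3), S(f_1,g_4), S(f_2,g_4), S(g_3,g_4)) all reduce to 0 modulo the current basis, so we have a Gröbner basis.
Inter-reduce: drop elements whose leading term is divisible by another's, tail-reduce, and make monic.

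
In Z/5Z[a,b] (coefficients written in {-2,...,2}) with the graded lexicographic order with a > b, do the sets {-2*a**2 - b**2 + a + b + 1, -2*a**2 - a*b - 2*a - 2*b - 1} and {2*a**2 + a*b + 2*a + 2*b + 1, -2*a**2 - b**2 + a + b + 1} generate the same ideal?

For a fixed monomial order, each ideal has a unique reduced Gröbner basis; comparing bases decides equality.
Buchberger on the first generating set:
f_1 = -2*a**2 - b**2 + a + b + 1, LT = a**2.
f_2 = -2*a**2 - a*b - 2*a - 2*b - 1, LT = a**2.

S(f_1,f_2): lcm = a**2. S = 2*a*b - 2*b**2 + a + b - 1.
  leading term a*b: no divisor's leading term divides it; move 2*a*b to the remainder.
  leading term b**2: no divisor's leading term divides it; move -2*b**2 to the remainder.
  leading term a: no divisor's leading term divides it; move a to the remainder.
  leading term b: no divisor's leading term divides it; move b to the remainder.
  leading term 1: no divisor's leading term divides it; move -1 to the remainder.
  remainder 2*a*b - 2*b**2 + a + b - 1 ≠ 0; add g_3 = 2*a*b - 2*b**2 + a + b - 1 to the basis.

S(f_1,g_3): lcm = a**2*b. S = a*b**2 - 2*b**3 + 2*a**2 - a*b + 2*b**2 - 2*a + 2*b.
  leading term a*b**2: subtract (-2*b)·g_3 from a*b**2 - 2*b**3 + 2*a**2 - a*b + 2*b**2 - 2*a + 2*b → -b**3 + 2*a**2 + a*b - b**2 - 2*a
  leading term b**3: no divisor's leading term divides it; move -b**3 to the remainder.
  leading term a**2: subtract (-1)·f_1 from 2*a**2 + a*b - b**2 - 2*a → a*b - 2*b**2 - a + b + 1
  leading term a*b: subtract (-2)·g_3 from a*b - 2*b**2 - a + b + 1 → -b**2 + a - 2*b - 1
  leading term b**2: no divisor's leading term divides it; move -b**2 to the remainder.
  leading term a: no divisor's leading term divides it; move a to the remainder.
  leading term b: no divisor's leading term divides it; move -2*b to the remainder.
  leading term 1: no divisor's leading term divides it; move -1 to the remainder.
  remainder -b**3 - b**2 + a - 2*b - 1 ≠ 0; add g_4 = -b**3 - b**2 + a - 2*b - 1 to the basis.

The other S-polynomials (S(f_2,g_3), S(f_1,g_4), S(f_2,g_4), S(g_3,g_4)) all reduce to 0 modulo the current basis, so we have a Gröbner basis.
Inter-reduce: drop elements whose leading term is divisible by another's, tail-reduce, and make monic.
Reduced Gröbner basis: {b**3 + b**2 - a + 2*b + 1, a**2 - 2*b**2 + 2*a + 2*b + 2, a*b - b**2 - 2*a - 2*b + 2}.

Buchberger on the second generating set:
h_1 = 2*a**2 + a*b + 2*a + 2*b + 1, LT = a**2.
h_2 = -2*a**2 - b**2 + a + b + 1, LT = a**2.

S(h_1,h_2): lcm = a**2. S = -2*a*b + 2*b**2 - a - b + 1.
  leading term a*b: no divisor's leading term divides it; move -2*a*b to the remainder.
  leading term b**2: no divisor's leading term divides it; move 2*b**2 to the remainder.
  leading term a: no divisor's leading term divides it; move -a to the remainder.
  leading term b: no divisor's leading term divides it; move -b to the remainder.
  leading term 1: no divisor's leading term divides it; move 1 to the remainder.
  remainder -2*a*b + 2*b**2 - a - b + 1 ≠ 0; add k_3 = -2*a*b + 2*b**2 - a - b + 1 to the basis.

S(h_1,k_3): lcm = a**2*b. S = -a*b**2 + 2*a**2 - 2*a*b + b**2 - 2*a - 2*b.
  leading term a*b**2: subtract (-2*b)·k_3 from -a*b**2 + 2*a**2 - 2*a*b + b**2 - 2*a - 2*b → -b**3 + 2*a**2 + a*b - b**2 - 2*a
  leading term b**3: no divisor's leading term divides it; move -b**3 to the remainder.
  leading term a**2: subtract (1)·h_1 from 2*a**2 + a*b - b**2 - 2*a → -b**2 + a - 2*b - 1
  leading term b**2: no divisor's leading term divides it; move -b**2 to the remainder.
  leading term a: no divisor's leading term divides it; move a to the remainder.
  leading term b: no divisor's leading term divides it; move -2*b to the remainder.
  leading term 1: no divisor's leading term divides it; move -1 to the remainder.
  remainder -b**3 - b**2 + a - 2*b - 1 ≠ 0; add k_4 = -b**3 - b**2 + a - 2*b - 1 to the basis.

The other S-polynomials (S(h_2,k_3), S(h_1,k_4), S(h_2,k_4), S(k_3,k_4)) all reduce to 0 modulo the current basis, so we have a Gröbner basis.
Inter-reduce: drop elements whose leading term is divisible by another's, tail-reduce, and make monic.
Reduced Gröbner basis: {b**3 + b**2 - a + 2*b + 1, a**2 - 2*b**2 + 2*a + 2*b + 2, a*b - b**2 - 2*a - 2*b + 2}.

Same reduced basis, so the two generating sets span the same ideal.
The choice of monomial ordering does not affect the verdict — as long as both bases are computed under the same ordering, their equality decides ideal equality.

Yes, the ideals are equal.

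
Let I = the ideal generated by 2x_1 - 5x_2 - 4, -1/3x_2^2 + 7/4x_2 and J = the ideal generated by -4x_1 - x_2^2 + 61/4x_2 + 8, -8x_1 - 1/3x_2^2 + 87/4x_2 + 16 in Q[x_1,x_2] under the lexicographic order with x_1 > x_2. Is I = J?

Two ideals are equal iff their reduced Gröbner bases coincide (the reduced basis is unique for a fixed ordering).
Buchberger on the first generating set:
f_1 = 2x_1 - 5x_2 - 4, LT = x_1.
f_2 = -1/3x_2^2 + 7/4x_2, LT = x_2^2.

S(f_1,f_2): leading monomials are coprime, so the S-polynomial reduces to 0 (Buchberger's first criterion).
Every S-polynomial of the final basis reduces to 0, so we have a Gröbner basis.
Inter-reduce: drop elements whose leading term is divisible by another's, tail-reduce, and make monic.
Reduced Gröbner basis: {x_1 - 5/2x_2 - 2, x_2^2 - 21/4x_2}.

Buchberger on the second generating set:
h_1 = -4x_1 - x_2^2 + 61/4x_2 + 8, LT = x_1.
h_2 = -8x_1 - 1/3x_2^2 + 87/4x_2 + 16, LT = x_1.

S(h_1,h_2): lcm = x_1. S = 5/24x_2^2 - 35/32x_2.
  leading term x_2^2: no divisor's leading term divides it; move 5/24x_2^2 to the remainder.
  leading term x_2: no divisor's leading term divides it; move -35/32x_2 to the remainder.
  remainder 5/24x_2^2 - 35/32x_2 ≠ 0; add k_3 = 5/24x_2^2 - 35/32x_2 to the basis.

S(h_1,k_3): leading monomials are coprime, so the S-polynomial reduces to 0 (Buchberger's first criterion).
S(h_2,k_3): leading monomials are coprime, so the S-polynomial reduces to 0 (Buchberger's first criterion).
Every S-polynomial of the final basis reduces to 0, so we have a Gröbner basis.
Inter-reduce: drop elements whose leading term is divisible by another's, tail-reduce, and make monic.
Reduced Gröbner basis: {x_1 - 5/2x_2 - 2, x_2^2 - 21/4x_2}.

Same reduced basis, so the two generating sets span the same ideal.

Yes, the ideals are equal.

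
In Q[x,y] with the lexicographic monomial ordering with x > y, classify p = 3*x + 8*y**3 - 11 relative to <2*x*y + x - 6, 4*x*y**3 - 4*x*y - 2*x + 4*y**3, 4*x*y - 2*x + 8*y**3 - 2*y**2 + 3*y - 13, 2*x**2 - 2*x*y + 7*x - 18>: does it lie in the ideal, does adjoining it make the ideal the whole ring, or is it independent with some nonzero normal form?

Adjoining 3*x + 8*y**3 - 11 makes the ideal the whole ring: the system is inconsistent.

First compute the reduced Gröbner basis of I by Buchberger's algorithm.
f_1 = 2*x*y + x - 6, LT = x*y.
f_2 = 4*x*y**3 - 4*x*y - 2*x + 4*y**3, LT = x*y**3.
f_3 = 4*x*y - 2*x + 8*y**3 - 2*y**2 + 3*y - 13, LT = x*y.
f_4 = 2*x**2 - 2*x*y + 7*x - 18, LT = x**2.

S(f_1,f_2): lcm = x*y**3. S = 1/2*x*y**2 + x*y + 1/2*x - y**3 - 3*y**2.
  reduce S modulo (f_1, f_2, f_3, f_4):
  remainder 1/8*x - y**3 - 3*y**2 + 3/2*y + 9/4 ≠ 0; add h_5 = 1/8*x - y**3 - 3*y**2 + 3/2*y + 9/4 to the basis.

S(f_1,f_3): lcm = x*y. S = x - 2*y**3 + 1/2*y**2 - 3/4*y + 1/4.
  reduce S modulo (f_1, f_2, f_3, f_4, h_5):
  remainder 6*y**3 + 49/2*y**2 - 51/4*y - 71/4 ≠ 0; add h_6 = 6*y**3 + 49/2*y**2 - 51/4*y - 71/4 to the basis.

S(f_1,f_4): lcm = x**2*y. S = 1/2*x**2 + x*y**2 - 7/2*x*y - 3*x + 9*y.
  reduce S modulo (f_1, f_2, f_3, f_4, h_5, h_6):
  remainder 26*y**2 - 3*y - 23 ≠ 0; add h_7 = 26*y**2 - 3*y - 23 to the basis.

S(f_2,f_3): lcm = x*y**3. S = 1/2*x*y**2 - x*y - 1/2*x - 2*y**5 + 1/2*y**4 + 1/4*y**3 + 13/4*y**2.
  reduce S modulo (f_1, f_2, f_3, f_4, h_5, h_6, h_7):
  remainder -33403/936*y + 33403/936 ≠ 0; add h_8 = -33403/936*y + 33403/936 to the basis.

The other S-polynomials (S(f_2,f_4), S(f_3,f_4), S(f_1,h_5), S(f_2,h_5), S(f_3,h_5), S(f_4,h_5), S(f_1,h_6), S(f_2,h_6), S(f_3,h_6), S(f_4,h_6), S(h_5,h_6), S(f_1,h_7), S(f_2,h_7), S(f_3,h_7), S(f_4,h_7), S(h_5,h_7), S(h_6,h_7), S(f_1,h_8), S(f_2,h_8), S(f_3,h_8), S(f_4,h_8), S(h_5,h_8), S(h_6,h_8), S(h_7,h_8)) all reduce to 0 modulo the current basis, so we have a Gröbner basis.
Inter-reduce: drop elements whose leading term is divisible by another's, tail-reduce, and make monic.
Reduced Gröbner basis: {x - 2, y - 1}.
Label its elements g_1 = x - 2, g_2 = y - 1.

Reduce p = 3*x + 8*y**3 - 11 modulo G:
  leading term x: subtract (3)·g_1 from 3*x + 8*y**3 - 11 → 8*y**3 - 5
  leading term y**3: subtract (8*y**2)·g_2 from 8*y**3 - 5 → 8*y**2 - 5
  leading term y**2: subtract (8*y)·g_2 from 8*y**2 - 5 → 8*y - 5
  leading term y: subtract (8)·g_2 from 8*y - 5 → 3
  leading term 1: no divisor's leading term divides it; move 3 to the remainder.
  normal form = 3.
The normal form is nonzero, so p ∉ I. Since p minus its normal form lies in I, I + (p) = I + (r) where r = 3; decide whether this ideal is the whole ring.
Here r = 3 is a nonzero constant, hence a unit: 1 ∈ I + (p), the Gröbner basis of I + (p) is {1}, and the enlarged system has no common solution — adjoining p is inconsistent.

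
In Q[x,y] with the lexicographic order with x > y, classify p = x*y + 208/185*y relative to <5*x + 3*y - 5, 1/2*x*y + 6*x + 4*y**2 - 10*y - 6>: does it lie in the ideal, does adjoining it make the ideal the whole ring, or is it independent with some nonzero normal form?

First compute the reduced Gröbner basis of I by Buchberger's algorithm.
f_1 = 5*x + 3*y - 5, LT = x.
f_2 = 1/2*x*y + 6*x + 4*y**2 - 10*y - 6, LT = x*y.

S(f_1,f_2): lcm = x*y. S = -12*x - 37/5*y**2 + 19*y + 12.
  reduce S modulo (f_1, f_2):
  remainder -37/5*y**2 + 131/5*y ≠ 0; add h_3 = -37/5*y**2 + 131/5*y to the basis.

The other S-polynomials (S(f_1,h_3), S(f_2,h_3)) all reduce to 0 modulo the current basis, so we have a Gröbner basis.
Inter-reduce: drop elements whose leading term is divisible by another's, tail-reduce, and make monic.
Reduced Gröbner basis: {x + 3/5*y - 1, y**2 - 131/37*y}.
Label its elements g_1 = x + 3/5*y - 1, g_2 = y**2 - 131/37*y.

Reduce p = x*y + 208/185*y modulo G:
  leading term x*y: subtract (y)·g_1 from x*y + 208/185*y → -3/5*y**2 + 393/185*y
  leading term y**2: subtract (-3/5)·g_2 from -3/5*y**2 + 393/185*y → 0
  normal form = 0.
Since the normal form is 0, p ∈ I.

x*y + 208/185*y lies in I (it reduces to 0).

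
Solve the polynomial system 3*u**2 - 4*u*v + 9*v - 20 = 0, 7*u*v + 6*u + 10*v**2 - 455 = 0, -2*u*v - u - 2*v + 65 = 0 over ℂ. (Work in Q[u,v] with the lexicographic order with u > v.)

Compute a lex Gröbner basis by Buchberger's algorithm.
f_1 = 3*u**2 - 4*u*v + 9*v - 20, LT = u**2.
f_2 = 7*u*v + 6*u + 10*v**2 - 455, LT = u*v.
f_3 = -2*u*v - u - 2*v + 65, LT = u*v.

S(f_1,f_2): lcm = u**2*v. S = -6/7*u**2 - 58/21*u*v**2 + 65*u + 3*v**2 - 20/3*v.
  leading term u**2: subtract (-2/7)·f_1 from -6/7*u**2 - 58/21*u*v**2 + 65*u + 3*v**2 - 20/3*v → -58/21*u*v**2 - 8/7*u*v + 65*u + 3*v**2 - 86/21*v - 40/7
  leading term u*v**2: subtract (-58/147*v)·f_2 from -58/21*u*v**2 - 8/7*u*v + 65*u + 3*v**2 - 86/21*v - 40/7 → 60/49*u*v + 65*u + 580/147*v**3 + 3*v**2 - 3856/21*v - 40/7
  leading term u*v: subtract (60/343)·f_2 from 60/49*u*v + 65*u + 580/147*v**3 + 3*v**2 - 3856/21*v - 40/7 → 21935/343*u + 580/147*v**3 + 429/343*v**2 - 3856/21*v + 3620/49
  leading term u: no divisor's leading term divides it; move 21935/343*u to the remainder.
  leading term v**3: no divisor's leading term divides it; move 580/147*v**3 to the remainder.
  leading term v**2: no divisor's leading term divides it; move 429/343*v**2 to the remainder.
  leading term v: no divisor's leading term divides it; move -3856/21*v to the remainder.
  leading term 1: no divisor's leading term divides it; move 3620/49 to the remainder.
  remainder 21935/343*u + 580/147*v**3 + 429/343*v**2 - 3856/21*v + 3620/49 ≠ 0; add h_4 = 21935/343*u + 580/147*v**3 + 429/343*v**2 - 3856/21*v + 3620/49 to the basis.

S(f_1,f_3): lcm = u**2*v. S = -1/2*u**2 - 4/3*u*v**2 - u*v + 65/2*u + 3*v**2 - 20/3*v.
  leading term u**2: subtract (-1/6)·f_1 from -1/2*u**2 - 4/3*u*v**2 - u*v + 65/2*u + 3*v**2 - 20/3*v → -4/3*u*v**2 - 5/3*u*v + 65/2*u + 3*v**2 - 31/6*v - 10/3
  leading term u*v**2: subtract (-4/21*v)·f_2 from -4/3*u*v**2 - 5/3*u*v + 65/2*u + 3*v**2 - 31/6*v - 10/3 → -11/21*u*v + 65/2*u + 40/21*v**3 + 3*v**2 - 551/6*v - 10/3
  leading term u*v: subtract (-11/147)·f_2 from -11/21*u*v + 65/2*u + 40/21*v**3 + 3*v**2 - 551/6*v - 10/3 → 3229/98*u + 40/21*v**3 + 551/147*v**2 - 551/6*v - 785/21
  leading term u: subtract (22603/43870)·h_4 from 3229/98*u + 40/21*v**3 + 551/147*v**2 - 551/6*v - 785/21 → -562/4387*v**3 + 408503/131610*v**2 + 121613/43870*v - 992927/13161
  leading term v**3: no divisor's leading term divides it; move -562/4387*v**3 to the remainder.
  leading term v**2: no divisor's leading term divides it; move 408503/131610*v**2 to the remainder.
  leading term v: no divisor's leading term divides it; move 121613/43870*v to the remainder.
  leading term 1: no divisor's leading term divides it; move -992927/13161 to the remainder.
  remainder -562/4387*v**3 + 408503/131610*v**2 + 121613/43870*v - 992927/13161 ≠ 0; add h_5 = -562/4387*v**3 + 408503/131610*v**2 + 121613/43870*v - 992927/13161 to the basis.

S(f_2,f_3): lcm = u*v. S = 5/14*u + 10/7*v**2 - v - 65/2.
  leading term u: subtract (49/8774)·h_4 from 5/14*u + 10/7*v**2 - v - 65/2 → -290/13161*v**3 + 12473/8774*v**2 + 335/13161*v - 288775/8774
  leading term v**3: subtract (145/843)·h_5 from -290/13161*v**3 + 12473/8774*v**2 + 335/13161*v - 288775/8774 → 2245/2529*v**2 - 761/1686*v - 100835/5058
  leading term v**2: no divisor's leading term divides it; move 2245/2529*v**2 to the remainder.
  leading term v: no divisor's leading term divides it; move -761/1686*v to the remainder.
  leading term 1: no divisor's leading term divides it; move -100835/5058 to the remainder.
  remainder 2245/2529*v**2 - 761/1686*v - 100835/5058 ≠ 0; add h_6 = 2245/2529*v**2 - 761/1686*v - 100835/5058 to the basis.

S(f_1,h_4): lcm = u**2. S = -812/13161*u*v**3 - 429/21935*u*v**2 + 101204/65805*u*v - 5068/4387*u + 3*v - 20/3.
  leading term u*v**3: subtract (-116/13161*v**2)·f_2 from -812/13161*u*v**3 - 429/21935*u*v**2 + 101204/65805*u*v - 5068/4387*u + 3*v - 20/3 → 731/21935*u*v**2 + 101204/65805*u*v - 5068/4387*u + 1160/13161*v**4 - 52780/13161*v**2 + 3*v - 20/3
  leading term u*v**2: subtract (731/153545*v)·f_2 from 731/21935*u*v**2 + 101204/65805*u*v - 5068/4387*u + 1160/13161*v**4 - 52780/13161*v**2 + 3*v - 20/3 → 139054/92127*u*v - 5068/4387*u + 1160/13161*v**4 - 1462/30709*v**3 - 52780/13161*v**2 + 22664/4387*v - 20/3
  leading term u*v: subtract (139054/644889)·f_2 from 139054/92127*u*v - 5068/4387*u + 1160/13161*v**4 - 1462/30709*v**3 - 52780/13161*v**2 + 22664/4387*v - 20/3 → -120/49*u + 1160/13161*v**4 - 1462/30709*v**3 - 3976760/644889*v**2 + 22664/4387*v + 2808110/30709
  leading term u: subtract (-168/4387)·h_4 from -120/49*u + 1160/13161*v**4 - 1462/30709*v**3 - 3976760/644889*v**2 + 22664/4387*v + 2808110/30709 → 1160/13161*v**4 + 454/4387*v**3 - 80528/13161*v**2 - 8184/4387*v + 413570/4387
  leading term v**4: subtract (-580/843*v)·h_5 from 1160/13161*v**4 + 454/4387*v**3 - 80528/13161*v**2 - 8184/4387*v + 413570/4387 → 24841340/11094723*v**3 - 15574814/3698241*v**2 - 596594996/11094723*v + 413570/4387
  leading term v**3: subtract (-12420670/710649)·h_5 from 24841340/11094723*v**3 - 15574814/3698241*v**2 - 596594996/11094723*v + 413570/4387 → 106678685/2131947*v**2 - 3782015/710649*v - 2610236900/2131947
  leading term v**2: subtract (21335737/378507)·h_6 from 106678685/2131947*v**2 - 3782015/710649*v - 2610236900/2131947 → 5077203/252338*v - 25386015/252338
  leading term v: no divisor's leading term divides it; move 5077203/252338*v to the remainder.
  leading term 1: no divisor's leading term divides it; move -25386015/252338 to the remainder.
  remainder 5077203/252338*v - 25386015/252338 ≠ 0; add h_7 = 5077203/252338*v - 25386015/252338 to the basis.

The other S-polynomials (S(f_2,h_4), S(f_3,h_4), S(f_1,h_5), S(f_2,h_5), S(f_3,h_5), S(h_4,h_5), S(f_1,h_6), S(f_2,h_6), S(f_3,h_6), S(h_4,h_6), S(h_5,h_6), S(f_1,h_7), S(f_2,h_7), S(f_3,h_7), S(h_4,h_7), S(h_5,h_7), S(h_6,h_7)) all reduce to 0 modulo the current basis, so we have a Gröbner basis.
Inter-reduce: drop elements whose leading term is divisible by another's, tail-reduce, and make monic.
Reduced Gröbner basis: {u - 5, v - 5}.

Since the basis is lex-ordered, v - 5 is univariate in v. Its roots are {5}. Back-substituting each root into the other basis elements fixes the other coordinates.
  v = 5: the earlier basis element becomes u - 5 = 0, giving u = 5 — point (5, 5).
Each listed point satisfies every original equation (direct substitution).
This is the nonlinear analogue of row-reducing a linear system.

{(5, 5)}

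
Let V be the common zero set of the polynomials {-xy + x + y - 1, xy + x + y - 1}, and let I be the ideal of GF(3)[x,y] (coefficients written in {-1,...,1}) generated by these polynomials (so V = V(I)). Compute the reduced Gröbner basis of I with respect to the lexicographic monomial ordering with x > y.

G = {x + y - 1, y^2 - y}

f_1 = -xy + x + y - 1, LT = xy.
f_2 = xy + x + y - 1, LT = xy.

S(f_1,f_2): lcm = xy. S = x + y - 1.
  leading term x: no divisor's leading term divides it; move x to the remainder.
  leading term y: no divisor's leading term divides it; move y to the remainder.
  leading term 1: no divisor's leading term divides it; move -1 to the remainder.
  remainder x + y - 1 ≠ 0; add g_3 = x + y - 1 to the basis.

S(f_1,g_3): lcm = xy. S = -x - y^2 + 1.
  leading term x: subtract (-1)·g_3 from -x - y^2 + 1 → -y^2 + y
  leading term y^2: no divisor's leading term divides it; move -y^2 to the remainder.
  leading term y: no divisor's leading term divides it; move y to the remainder.
  remainder -y^2 + y ≠ 0; add g_4 = -y^2 + y to the basis.

The other S-polynomials (S(f_2,g_3), S(f_1,g_4), S(f_2,g_4), S(g_3,g_4)) all reduce to 0 modulo the current basis, so we have a Gröbner basis.
Inter-reduce: drop elements whose leading term is divisible by another's, tail-reduce, and make monic.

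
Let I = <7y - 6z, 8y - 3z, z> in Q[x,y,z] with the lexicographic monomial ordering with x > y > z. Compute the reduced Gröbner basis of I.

G = {y, z}

Buchberger's algorithm terminates because the ascending chain of leading-term ideals stabilizes.

f_1 = 7y - 6z, LT = y.
f_2 = 8y - 3z, LT = y.
f_3 = z, LT = z.

The S-polynomials (S(f_1,f_2), S(f_1,f_3), S(f_2,f_3)) all reduce to 0 modulo the current basis, so we have a Gröbner basis.
Inter-reduce: drop elements whose leading term is divisible by another's, tail-reduce, and make monic.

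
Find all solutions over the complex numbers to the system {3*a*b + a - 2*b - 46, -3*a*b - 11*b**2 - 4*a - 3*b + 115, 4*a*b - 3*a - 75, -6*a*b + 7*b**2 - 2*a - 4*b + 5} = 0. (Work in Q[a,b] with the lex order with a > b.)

Compute a lex Gröbner basis by Buchberger's algorithm.
f_1 = 3*a*b + a - 2*b - 46, LT = a*b.
f_2 = -3*a*b - 4*a - 11*b**2 - 3*b + 115, LT = a*b.
f_3 = 4*a*b - 3*a - 75, LT = a*b.
f_4 = -6*a*b - 2*a + 7*b**2 - 4*b + 5, LT = a*b.

S(f_1,f_2): lcm = a*b. S = -a - 11/3*b**2 - 5/3*b + 23.
  leading term a: no divisor's leading term divides it; move -a to the remainder.
  leading term b**2: no divisor's leading term divides it; move -11/3*b**2 to the remainder.
  leading term b: no divisor's leading term divides it; move -5/3*b to the remainder.
  leading term 1: no divisor's leading term divides it; move 23 to the remainder.
  remainder -a - 11/3*b**2 - 5/3*b + 23 ≠ 0; add h_5 = -a - 11/3*b**2 - 5/3*b + 23 to the basis.

S(f_1,f_3): lcm = a*b. S = 13/12*a - 2/3*b + 41/12.
  leading term a: subtract (-13/12)·h_5 from 13/12*a - 2/3*b + 41/12 → -143/36*b**2 - 89/36*b + 85/3
  leading term b**2: no divisor's leading term divides it; move -143/36*b**2 to the remainder.
  leading term b: no divisor's leading term divides it; move -89/36*b to the remainder.
  leading term 1: no divisor's leading term divides it; move 85/3 to the remainder.
  remainder -143/36*b**2 - 89/36*b + 85/3 ≠ 0; add h_6 = -143/36*b**2 - 89/36*b + 85/3 to the basis.

S(f_1,f_4): lcm = a*b. S = 7/6*b**2 - 4/3*b - 29/2.
  leading term b**2: subtract (-42/143)·h_6 from 7/6*b**2 - 4/3*b - 29/2 → -589/286*b - 1767/286
  leading term b: no divisor's leading term divides it; move -589/286*b to the remainder.
  leading term 1: no divisor's leading term divides it; move -1767/286 to the remainder.
  remainder -589/286*b - 1767/286 ≠ 0; add h_7 = -589/286*b - 1767/286 to the basis.

The other S-polynomials (S(f_2,f_3), S(f_2,f_4), S(f_3,f_4), S(f_1,h_5), S(f_2,h_5), S(f_3,h_5), S(f_4,h_5), S(f_1,h_6), S(f_2,h_6), S(f_3,h_6), S(f_4,h_6), S(h_5,h_6), S(f_1,h_7), S(f_2,h_7), S(f_3,h_7), S(f_4,h_7), S(h_5,h_7), S(h_6,h_7)) all reduce to 0 modulo the current basis, so we have a Gröbner basis.
Inter-reduce: drop elements whose leading term is divisible by another's, tail-reduce, and make monic.
Reduced Gröbner basis: {a + 5, b + 3}.

Since the basis is lex-ordered, b + 3 is univariate in b. Its roots are {-3}. Back-substituting each root into the other basis elements fixes the other coordinates.
  b = -3: the earlier basis element becomes a + 5 = 0, giving a = -5 — point (-5, -3).

{(-5, -3)}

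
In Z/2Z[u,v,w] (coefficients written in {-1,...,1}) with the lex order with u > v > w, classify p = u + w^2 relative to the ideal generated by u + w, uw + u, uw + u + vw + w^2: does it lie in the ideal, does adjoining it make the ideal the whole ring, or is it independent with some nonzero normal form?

u + w^2 lies in I (it reduces to 0).

First compute the reduced Gröbner basis of I by Buchberger's algorithm.
f_1 = u + w, LT = u.
f_2 = uw + u, LT = uw.
f_3 = uw + u + vw + w^2, LT = uw.

S(f_1,f_2): lcm = uw. S = u + w^2.
  leading term u: subtract (1)·f_1 from u + w^2 → w^2 + w
  leading term w^2: no divisor's leading term divides it; move w^2 to the remainder.
  leading term w: no divisor's leading term divides it; move w to the remainder.
  remainder w^2 + w ≠ 0; add h_4 = w^2 + w to the basis.

S(f_1,f_3): lcm = uw. S = u + vw.
  leading term u: subtract (1)·f_1 from u + vw → vw + w
  leading term vw: no divisor's leading term divides it; move vw to the remainder.
  leading term w: no divisor's leading term divides it; move w to the remainder.
  remainder vw + w ≠ 0; add h_5 = vw + w to the basis.

The other S-polynomials (S(f_2,f_3), S(f_1,h_4), S(f_2,h_4), S(f_3,h_4), S(f_1,h_5), S(f_2,h_5), S(f_3,h_5), S(h_4,h_5)) all reduce to 0 modulo the current basis, so we have a Gröbner basis.
Inter-reduce: drop elements whose leading term is divisible by another's, tail-reduce, and make monic.
Reduced Gröbner basis: {u + w, vw + w, w^2 + w}.
Label its elements g_1 = u + w, g_2 = vw + w, g_3 = w^2 + w.

Reduce p = u + w^2 modulo G:
  leading term u: subtract (1)·g_1 from u + w^2 → w^2 + w
  leading term w^2: subtract (1)·g_3 from w^2 + w → 0
  normal form = 0.
Since the normal form is 0, p ∈ I.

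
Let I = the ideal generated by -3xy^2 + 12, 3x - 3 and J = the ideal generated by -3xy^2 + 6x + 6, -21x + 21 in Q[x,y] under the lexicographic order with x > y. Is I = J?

Yes, the ideals are equal.

Two ideals are equal iff their reduced Gröbner bases coincide (the reduced basis is unique for a fixed ordering).
Buchberger on the first generating set:
f_1 = -3xy^2 + 12, LT = xy^2.
f_2 = 3x - 3, LT = x.

S(f_1,f_2): lcm = xy^2. S = y^2 - 4.
  leading term y^2: no divisor's leading term divides it; move y^2 to the remainder.
  leading term 1: no divisor's leading term divides it; move -4 to the remainder.
  remainder y^2 - 4 ≠ 0; add g_3 = y^2 - 4 to the basis.

The other S-polynomials (S(f_1,g_3), S(f_2,g_3)) all reduce to 0 modulo the current basis, so we have a Gröbner basis.
Inter-reduce: drop elements whose leading term is divisible by another's, tail-reduce, and make monic.
Reduced Gröbner basis: {x - 1, y^2 - 4}.

Buchberger on the second generating set:
h_1 = -3xy^2 + 6x + 6, LT = xy^2.
h_2 = -21x + 21, LT = x.

S(h_1,h_2): lcm = xy^2. S = -2x + y^2 - 2.
  leading term x: subtract (2/21)·h_2 from -2x + y^2 - 2 → y^2 - 4
  leading term y^2: no divisor's leading term divides it; move y^2 to the remainder.
  leading term 1: no divisor's leading term divides it; move -4 to the remainder.
  remainder y^2 - 4 ≠ 0; add k_3 = y^2 - 4 to the basis.

The other S-polynomials (S(h_1,k_3), S(h_2,k_3)) all reduce to 0 modulo the current basis, so we have a Gröbner basis.
Inter-reduce: drop elements whose leading term is divisible by another's, tail-reduce, and make monic.
Reduced Gröbner basis: {x - 1, y^2 - 4}.

These coincide, so the ideals are equal.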